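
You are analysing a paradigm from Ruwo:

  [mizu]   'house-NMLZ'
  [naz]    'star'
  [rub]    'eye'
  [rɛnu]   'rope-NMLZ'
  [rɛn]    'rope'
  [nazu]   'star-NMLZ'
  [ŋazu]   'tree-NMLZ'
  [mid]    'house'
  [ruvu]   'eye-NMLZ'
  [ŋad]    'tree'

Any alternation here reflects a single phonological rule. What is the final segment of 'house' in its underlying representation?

The stem for 'house' ends in [d] in [mid] but [z] in [mizu].
The stem 'star' ([naz], [nazu]) shows [z] unchanged in both environments, so [z] cannot be basic with [d] derived in isolation.
So /d/ is underlying, and a rule of intervocalic spirantization — voiced stops become fricatives between vowels — gives [z].

/d/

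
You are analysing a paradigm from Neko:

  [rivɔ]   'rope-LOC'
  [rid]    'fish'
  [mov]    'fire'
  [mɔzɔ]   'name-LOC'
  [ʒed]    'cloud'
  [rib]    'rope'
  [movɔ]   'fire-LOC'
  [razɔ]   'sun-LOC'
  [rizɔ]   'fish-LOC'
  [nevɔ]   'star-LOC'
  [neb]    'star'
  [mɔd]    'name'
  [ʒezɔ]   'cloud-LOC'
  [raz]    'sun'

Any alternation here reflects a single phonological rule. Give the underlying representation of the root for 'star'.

/neb/

The root 'star' surfaces as [nevɔ] and [neb], with a stem-final [v] ~ [b] alternation.
The stem 'fire' ([movɔ], [mov]) shows [v] unchanged in both environments, so [v] cannot be basic with [b] derived in isolation.
So /b/ is underlying, and a rule of intervocalic spirantization — voiced stops become fricatives between vowels — gives [v].
Hence 'star' is /neb/ underlyingly.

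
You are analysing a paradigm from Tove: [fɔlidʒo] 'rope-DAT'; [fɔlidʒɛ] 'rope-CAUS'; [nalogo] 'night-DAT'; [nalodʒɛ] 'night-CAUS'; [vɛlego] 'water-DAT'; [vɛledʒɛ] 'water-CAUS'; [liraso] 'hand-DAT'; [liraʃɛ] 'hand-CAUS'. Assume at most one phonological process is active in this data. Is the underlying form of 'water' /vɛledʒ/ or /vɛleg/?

The stem for 'water' ends in [g] in [vɛlego] but [dʒ] in [vɛledʒɛ].
But 'rope' keeps [dʒ] in both environments ([fɔlidʒo], [fɔlidʒɛ]), so there is no rule changing /dʒ/ to [g] before the DAT suffix.
Therefore /g/ is basic and [dʒ] is derived by palatalization before a front vowel (/g/ and /s/ become palato-alveolar [dʒ] and [ʃ] before a front vowel).

/vɛleg/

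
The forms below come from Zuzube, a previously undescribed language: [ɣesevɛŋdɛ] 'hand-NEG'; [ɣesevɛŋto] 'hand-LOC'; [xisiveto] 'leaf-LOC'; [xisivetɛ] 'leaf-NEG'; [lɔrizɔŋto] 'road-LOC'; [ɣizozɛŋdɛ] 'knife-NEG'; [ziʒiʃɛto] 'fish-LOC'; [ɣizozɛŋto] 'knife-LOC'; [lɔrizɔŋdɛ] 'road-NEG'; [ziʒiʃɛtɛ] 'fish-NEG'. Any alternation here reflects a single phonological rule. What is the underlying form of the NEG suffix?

/-dɛ/

The NEG morpheme has two allomorphs, [-dɛ] and [-tɛ].
The LOC suffix, which begins with [t], is invariant after every stem; so [t] is not altered by any rule here.
The NEG suffix is therefore /-dɛ/ underlyingly, with post-vocalic devoicing: voiced stops become voiceless after a vowel.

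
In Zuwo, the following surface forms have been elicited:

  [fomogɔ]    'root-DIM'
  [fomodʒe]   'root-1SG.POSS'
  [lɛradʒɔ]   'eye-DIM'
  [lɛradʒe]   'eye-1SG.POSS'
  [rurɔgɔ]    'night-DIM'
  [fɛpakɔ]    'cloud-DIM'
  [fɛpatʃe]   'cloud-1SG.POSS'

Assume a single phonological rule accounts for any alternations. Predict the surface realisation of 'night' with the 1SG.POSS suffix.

The stem for 'root' ends in [g] in [fomogɔ] but [dʒ] in [fomodʒe].
The stem 'eye' ([lɛradʒɔ], [lɛradʒe]) shows [dʒ] unchanged in both environments, so [dʒ] cannot be basic with [g] derived before the DIM suffix.
The underlying segment must be /g/; /k/ and /g/ become palato-alveolar [tʃ] and [dʒ] before a front vowel, yielding [dʒ] there.
From [rurɔgɔ] the stem 'night' is /rurɔg/; before a front vowel this yields [rurɔdʒe].

[rurɔdʒe]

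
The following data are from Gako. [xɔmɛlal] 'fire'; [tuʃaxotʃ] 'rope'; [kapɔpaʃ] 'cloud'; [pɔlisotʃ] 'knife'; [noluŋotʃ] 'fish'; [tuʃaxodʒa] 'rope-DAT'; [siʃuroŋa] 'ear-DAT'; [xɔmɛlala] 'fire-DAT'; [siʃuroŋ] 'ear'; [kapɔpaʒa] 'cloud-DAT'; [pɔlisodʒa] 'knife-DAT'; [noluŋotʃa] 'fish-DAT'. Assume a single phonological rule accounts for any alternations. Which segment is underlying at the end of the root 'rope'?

The stem for 'rope' ends in [dʒ] in [tuʃaxodʒa] but [tʃ] in [tuʃaxotʃ].
But 'fish' keeps [tʃ] in both environments ([noluŋotʃa], [noluŋotʃ]), so there is no rule changing /tʃ/ to [dʒ] before the DAT suffix.
So /dʒ/ is underlying, and a rule of word-final obstruent devoicing — voiced obstruents become voiceless word-finally — gives [tʃ].

/dʒ/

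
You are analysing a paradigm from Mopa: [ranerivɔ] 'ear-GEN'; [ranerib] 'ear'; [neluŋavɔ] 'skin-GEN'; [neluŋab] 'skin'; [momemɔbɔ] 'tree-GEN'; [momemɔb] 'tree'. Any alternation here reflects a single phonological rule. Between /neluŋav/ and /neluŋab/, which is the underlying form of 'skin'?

/neluŋav/

The root 'skin' surfaces as [neluŋavɔ] and [neluŋab], with a stem-final [v] ~ [b] alternation.
Compare 'tree', with invariant [b] in [momemɔbɔ] and [momemɔb]: an analysis with underlying /b/ and a rule producing [v] before the GEN suffix would wrongly predict alternation here too.
Therefore /v/ is basic and [b] is derived by word-final hardening (voiced fricatives become stops word-finally).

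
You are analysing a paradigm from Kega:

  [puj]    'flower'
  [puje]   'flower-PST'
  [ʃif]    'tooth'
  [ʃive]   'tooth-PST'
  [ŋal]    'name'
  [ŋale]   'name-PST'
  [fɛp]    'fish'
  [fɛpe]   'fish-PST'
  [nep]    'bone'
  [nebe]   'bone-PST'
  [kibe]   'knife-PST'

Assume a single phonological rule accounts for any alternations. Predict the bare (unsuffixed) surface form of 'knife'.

The stem for 'bone' ends in [p] in [nep] but [b] in [nebe].
But 'fish' keeps [p] in both environments ([fɛp], [fɛpe]), so there is no rule changing /p/ to [b] before the PST suffix.
So /b/ is underlying, and a rule of word-final obstruent devoicing — voiced obstruents become voiceless word-finally — gives [p].
From [kibe] the stem 'knife' is /kib/; word-finally this yields [kip].

[kip]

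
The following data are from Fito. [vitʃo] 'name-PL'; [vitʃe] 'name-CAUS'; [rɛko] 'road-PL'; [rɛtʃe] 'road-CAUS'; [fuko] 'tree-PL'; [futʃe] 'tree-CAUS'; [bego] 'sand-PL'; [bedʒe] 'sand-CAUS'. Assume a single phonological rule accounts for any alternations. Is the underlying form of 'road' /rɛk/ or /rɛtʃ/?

In [rɛko] and [rɛtʃe] the final segment of 'road' alternates: [k] ~ [tʃ].
The stem 'name' ([vitʃo], [vitʃe]) shows [tʃ] unchanged in both environments, so [tʃ] cannot be basic with [k] derived before the PL suffix.
The alternation reflects palatalization before a front vowel: /k/ and /g/ become palato-alveolar [tʃ] and [dʒ] before a front vowel. /k/ is underlying.

/rɛk/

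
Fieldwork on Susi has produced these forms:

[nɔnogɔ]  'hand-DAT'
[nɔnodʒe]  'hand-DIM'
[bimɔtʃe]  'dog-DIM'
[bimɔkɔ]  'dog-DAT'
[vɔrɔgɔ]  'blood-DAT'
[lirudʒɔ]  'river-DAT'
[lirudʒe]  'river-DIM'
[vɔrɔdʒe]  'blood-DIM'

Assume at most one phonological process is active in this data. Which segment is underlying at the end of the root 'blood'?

In [vɔrɔgɔ] and [vɔrɔdʒe] the final segment of 'blood' alternates: [g] ~ [dʒ].
The stem 'river' ([lirudʒɔ], [lirudʒe]) shows [dʒ] unchanged in both environments, so [dʒ] cannot be basic with [g] derived before the DAT suffix.
So /g/ is underlying, and a rule of palatalization before a front vowel — /k/ and /g/ become palato-alveolar [tʃ] and [dʒ] before a front vowel — gives [dʒ].

/g/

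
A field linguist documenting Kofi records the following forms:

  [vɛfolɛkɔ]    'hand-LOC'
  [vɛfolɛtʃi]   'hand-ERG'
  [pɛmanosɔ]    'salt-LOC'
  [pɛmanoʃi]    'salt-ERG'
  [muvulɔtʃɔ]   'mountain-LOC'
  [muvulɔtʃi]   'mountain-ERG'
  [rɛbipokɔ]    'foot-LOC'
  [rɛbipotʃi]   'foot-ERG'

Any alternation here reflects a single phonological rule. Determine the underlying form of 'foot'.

/rɛbipok/

The root 'foot' surfaces as [rɛbipokɔ] and [rɛbipotʃi], with a stem-final [k] ~ [tʃ] alternation.
But 'mountain' keeps [tʃ] in both environments ([muvulɔtʃɔ], [muvulɔtʃi]), so there is no rule changing /tʃ/ to [k] before the LOC suffix.
Therefore /k/ is basic and [tʃ] is derived by palatalization before a front vowel (/k/ and /s/ become palato-alveolar [tʃ] and [ʃ] before a front vowel).
So 'foot' = /rɛbipok/.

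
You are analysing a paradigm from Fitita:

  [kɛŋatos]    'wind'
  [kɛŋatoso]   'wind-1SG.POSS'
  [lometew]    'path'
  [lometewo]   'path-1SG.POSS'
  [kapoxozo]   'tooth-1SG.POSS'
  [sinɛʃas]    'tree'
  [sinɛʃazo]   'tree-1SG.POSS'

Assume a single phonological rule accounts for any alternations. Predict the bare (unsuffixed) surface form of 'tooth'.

The stem for 'tree' ends in [s] in [sinɛʃas] but [z] in [sinɛʃazo].
If /s/ were underlying and a rule turned it into [z] before the 1SG.POSS suffix, 'wind' would also alternate; but it has [s] in both [kɛŋatos] and [kɛŋatoso].
So /z/ is underlying, and a rule of word-final obstruent devoicing — voiced obstruents become voiceless word-finally — gives [s].
From [kapoxozo] the stem 'tooth' is /kapoxoz/; word-finally this yields [kapoxos].

[kapoxos]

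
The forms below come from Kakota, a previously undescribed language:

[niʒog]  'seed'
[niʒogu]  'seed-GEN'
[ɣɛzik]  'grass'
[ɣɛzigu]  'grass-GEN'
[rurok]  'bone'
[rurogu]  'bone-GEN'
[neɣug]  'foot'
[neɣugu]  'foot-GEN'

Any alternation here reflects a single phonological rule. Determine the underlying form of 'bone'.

The root 'bone' surfaces as [rurok] and [rurogu], with a stem-final [k] ~ [g] alternation.
The stem 'foot' ([neɣug], [neɣugu]) shows [g] unchanged in both environments, so [g] cannot be basic with [k] derived in isolation.
The alternation reflects intervocalic voicing: voiceless stops become voiced between vowels. /k/ is underlying.

/rurok/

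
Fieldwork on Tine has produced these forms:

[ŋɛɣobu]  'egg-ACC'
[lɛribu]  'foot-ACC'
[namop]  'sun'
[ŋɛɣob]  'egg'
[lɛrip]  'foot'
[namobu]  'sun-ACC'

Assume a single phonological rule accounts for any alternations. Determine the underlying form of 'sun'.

/namop/

The stem for 'sun' ends in [p] in [namop] but [b] in [namobu].
But 'egg' keeps [b] in both environments ([ŋɛɣob], [ŋɛɣobu]), so there is no rule changing /b/ to [p] in isolation.
The alternation reflects intervocalic voicing: voiceless stops become voiced between vowels. /p/ is underlying.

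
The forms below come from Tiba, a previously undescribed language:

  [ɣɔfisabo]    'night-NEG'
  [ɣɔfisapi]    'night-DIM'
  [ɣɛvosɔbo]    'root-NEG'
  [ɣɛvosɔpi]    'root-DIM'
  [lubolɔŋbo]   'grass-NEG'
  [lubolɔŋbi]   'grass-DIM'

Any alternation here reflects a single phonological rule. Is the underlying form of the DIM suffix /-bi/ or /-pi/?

The DIM morpheme has two allomorphs, [-bi] and [-pi].
The NEG suffix, which begins with [b], is invariant after every stem; so [b] is not altered by any rule here.
So the underlying form is /-pi/, and voiceless stops become voiced after a nasal.

/-pi/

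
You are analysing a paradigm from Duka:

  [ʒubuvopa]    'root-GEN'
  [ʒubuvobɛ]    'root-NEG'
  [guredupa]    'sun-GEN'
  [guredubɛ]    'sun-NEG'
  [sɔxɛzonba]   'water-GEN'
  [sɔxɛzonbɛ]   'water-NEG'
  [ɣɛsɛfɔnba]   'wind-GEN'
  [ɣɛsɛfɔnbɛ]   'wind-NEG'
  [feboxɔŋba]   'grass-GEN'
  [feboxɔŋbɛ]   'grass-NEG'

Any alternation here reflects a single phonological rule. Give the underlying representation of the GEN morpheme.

The GEN morpheme has two allomorphs, [-ba] and [-pa].
The NEG suffix, which begins with [b], is invariant after every stem; so [b] is not altered by any rule here.
So the underlying form is /-pa/, and voiceless stops become voiced after a nasal.

/-pa/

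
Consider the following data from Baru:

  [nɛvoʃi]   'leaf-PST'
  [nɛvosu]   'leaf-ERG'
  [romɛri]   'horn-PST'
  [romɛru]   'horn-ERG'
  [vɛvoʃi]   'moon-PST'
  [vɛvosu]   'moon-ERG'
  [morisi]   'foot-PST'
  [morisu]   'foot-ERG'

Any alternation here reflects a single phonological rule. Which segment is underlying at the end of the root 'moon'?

/ʃ/

The stem for 'moon' ends in [ʃ] in [vɛvoʃi] but [s] in [vɛvosu].
But 'foot' keeps [s] in both environments ([morisi], [morisu]), so there is no rule changing /s/ to [ʃ] before the PST suffix.
The alternation reflects depalatalization: palato-alveolar /ʃ/ becomes [s] when no front vowel follows. /ʃ/ is underlying.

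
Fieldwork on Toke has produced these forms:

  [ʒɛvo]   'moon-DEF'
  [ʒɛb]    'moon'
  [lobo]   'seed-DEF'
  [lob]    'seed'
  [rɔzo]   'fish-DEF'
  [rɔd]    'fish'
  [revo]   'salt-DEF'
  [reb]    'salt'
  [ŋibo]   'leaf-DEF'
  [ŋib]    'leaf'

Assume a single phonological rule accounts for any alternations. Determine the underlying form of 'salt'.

'salt' shows [v] ~ [b] at the end of the stem ([revo] vs [reb]).
Compare 'seed', with invariant [b] in [lobo] and [lob]: an analysis with underlying /b/ and a rule producing [v] before the DEF suffix would wrongly predict alternation here too.
So /v/ is underlying, and a rule of word-final hardening — voiced fricatives become stops word-finally — gives [b].

/rev/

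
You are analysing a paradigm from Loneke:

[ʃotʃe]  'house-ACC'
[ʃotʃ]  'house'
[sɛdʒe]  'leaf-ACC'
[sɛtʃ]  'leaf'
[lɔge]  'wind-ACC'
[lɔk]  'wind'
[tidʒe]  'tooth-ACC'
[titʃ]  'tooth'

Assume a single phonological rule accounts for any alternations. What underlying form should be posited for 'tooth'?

/tidʒ/

'tooth' shows [dʒ] ~ [tʃ] at the end of the stem ([tidʒe] vs [titʃ]).
If /tʃ/ were underlying and a rule turned it into [dʒ] before the ACC suffix, 'house' would also alternate; but it has [tʃ] in both [ʃotʃe] and [ʃotʃ].
The alternation reflects word-final obstruent devoicing: voiced obstruents become voiceless word-finally. /dʒ/ is underlying.
The underlying form of 'tooth' is therefore /tidʒ/.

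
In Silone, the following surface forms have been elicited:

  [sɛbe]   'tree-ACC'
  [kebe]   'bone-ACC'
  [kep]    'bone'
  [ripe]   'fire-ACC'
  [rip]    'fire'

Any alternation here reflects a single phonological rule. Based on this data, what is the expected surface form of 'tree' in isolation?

In [kebe] and [kep] the final segment of 'bone' alternates: [b] ~ [p].
The stem 'fire' ([ripe], [rip]) shows [p] unchanged in both environments, so [p] cannot be basic with [b] derived before the ACC suffix.
The alternation reflects word-final obstruent devoicing: voiced obstruents become voiceless word-finally. /b/ is underlying.
From [sɛbe] the stem 'tree' is /sɛb/; word-finally this yields [sɛp].

[sɛp]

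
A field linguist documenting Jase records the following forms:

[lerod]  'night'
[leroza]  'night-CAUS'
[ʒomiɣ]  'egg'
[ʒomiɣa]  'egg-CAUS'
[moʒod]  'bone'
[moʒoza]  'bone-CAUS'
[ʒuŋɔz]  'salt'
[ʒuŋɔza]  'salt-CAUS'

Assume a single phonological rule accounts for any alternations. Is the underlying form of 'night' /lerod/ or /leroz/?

/lerod/

'night' shows [d] ~ [z] at the end of the stem ([lerod] vs [leroza]).
But 'salt' keeps [z] in both environments ([ʒuŋɔz], [ʒuŋɔza]), so there is no rule changing /z/ to [d] in isolation.
The alternation reflects intervocalic spirantization: voiced stops become fricatives between vowels. /d/ is underlying.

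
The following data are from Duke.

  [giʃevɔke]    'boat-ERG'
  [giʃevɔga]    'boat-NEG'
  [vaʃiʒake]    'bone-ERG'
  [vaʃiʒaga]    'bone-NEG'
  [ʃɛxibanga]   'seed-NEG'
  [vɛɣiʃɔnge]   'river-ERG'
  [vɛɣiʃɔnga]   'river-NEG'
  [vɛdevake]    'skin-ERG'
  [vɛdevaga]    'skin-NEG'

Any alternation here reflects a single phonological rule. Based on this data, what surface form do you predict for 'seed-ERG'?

[ʃɛxibange]

The ERG morpheme has two allomorphs, [-ge] and [-ke].
By contrast the NEG suffix keeps its initial [g] throughout — that segment must be underlying.
So the underlying form is /-ke/, and voiceless stops become voiced after a nasal.
After 'seed', which ends in a nasal, the suffix surfaces as [-ge], giving [ʃɛxibange].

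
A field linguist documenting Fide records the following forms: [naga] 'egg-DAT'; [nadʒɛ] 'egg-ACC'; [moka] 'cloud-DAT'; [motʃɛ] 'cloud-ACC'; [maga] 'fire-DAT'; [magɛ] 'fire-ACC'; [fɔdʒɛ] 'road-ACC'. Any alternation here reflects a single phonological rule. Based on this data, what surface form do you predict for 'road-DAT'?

The root 'egg' surfaces as [naga] and [nadʒɛ], with a stem-final [g] ~ [dʒ] alternation.
Compare 'fire', with invariant [g] in [maga] and [magɛ]: an analysis with underlying /g/ and a rule producing [dʒ] before the ACC suffix would wrongly predict alternation here too.
The underlying segment must be /dʒ/; palato-alveolar /tʃ/ and /dʒ/ become [k] and [g] when no front vowel follows, yielding [g] there.
From [fɔdʒɛ] the stem 'road' is /fɔdʒ/; when no front vowel follows this yields [fɔga].

[fɔga]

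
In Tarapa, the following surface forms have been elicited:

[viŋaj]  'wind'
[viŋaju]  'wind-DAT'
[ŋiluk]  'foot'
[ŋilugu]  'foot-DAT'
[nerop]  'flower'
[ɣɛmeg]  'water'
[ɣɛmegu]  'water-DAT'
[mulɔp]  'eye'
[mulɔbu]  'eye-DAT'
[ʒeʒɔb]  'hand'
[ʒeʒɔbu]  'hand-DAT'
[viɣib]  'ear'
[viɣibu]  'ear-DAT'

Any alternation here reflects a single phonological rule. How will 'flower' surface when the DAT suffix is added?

In [mulɔp] and [mulɔbu] the final segment of 'eye' alternates: [p] ~ [b].
But 'ear' keeps [b] in both environments ([viɣib], [viɣibu]), so there is no rule changing /b/ to [p] in isolation.
Therefore /p/ is basic and [b] is derived by intervocalic voicing (voiceless stops become voiced between vowels).
From [nerop] the stem 'flower' is /nerop/; between vowels this yields [nerobu].

[nerobu]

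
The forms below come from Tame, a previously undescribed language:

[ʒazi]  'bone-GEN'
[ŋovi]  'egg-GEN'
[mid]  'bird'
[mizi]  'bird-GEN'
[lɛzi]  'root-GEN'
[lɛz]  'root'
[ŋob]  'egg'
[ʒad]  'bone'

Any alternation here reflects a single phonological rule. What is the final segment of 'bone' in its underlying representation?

In [ʒazi] and [ʒad] the final segment of 'bone' alternates: [z] ~ [d].
But 'root' keeps [z] in both environments ([lɛzi], [lɛz]), so there is no rule changing /z/ to [d] in isolation.
Therefore /d/ is basic and [z] is derived by intervocalic spirantization (voiced stops become fricatives between vowels).

/d/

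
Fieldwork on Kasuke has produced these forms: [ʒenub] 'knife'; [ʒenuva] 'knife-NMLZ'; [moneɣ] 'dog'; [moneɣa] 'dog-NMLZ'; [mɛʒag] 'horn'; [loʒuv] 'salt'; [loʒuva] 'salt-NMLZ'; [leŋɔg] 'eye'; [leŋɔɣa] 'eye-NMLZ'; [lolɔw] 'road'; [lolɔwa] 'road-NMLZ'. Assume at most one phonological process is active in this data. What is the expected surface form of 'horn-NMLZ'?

[mɛʒaɣa]

'eye' shows [g] ~ [ɣ] at the end of the stem ([leŋɔg] vs [leŋɔɣa]).
The stem 'dog' ([moneɣ], [moneɣa]) shows [ɣ] unchanged in both environments, so [ɣ] cannot be basic with [g] derived in isolation.
Therefore /g/ is basic and [ɣ] is derived by intervocalic spirantization (voiced stops become fricatives between vowels).
From [mɛʒag] the stem 'horn' is /mɛʒag/; between vowels this yields [mɛʒaɣa].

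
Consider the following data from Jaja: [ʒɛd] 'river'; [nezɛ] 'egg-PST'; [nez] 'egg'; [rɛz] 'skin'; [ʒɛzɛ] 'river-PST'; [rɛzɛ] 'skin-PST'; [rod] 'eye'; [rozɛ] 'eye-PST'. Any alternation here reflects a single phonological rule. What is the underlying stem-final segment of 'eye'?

In [rozɛ] and [rod] the final segment of 'eye' alternates: [z] ~ [d].
But 'egg' keeps [z] in both environments ([nezɛ], [nez]), so there is no rule changing /z/ to [d] in isolation.
So /d/ is underlying, and a rule of intervocalic spirantization — voiced stops become fricatives between vowels — gives [z].

/d/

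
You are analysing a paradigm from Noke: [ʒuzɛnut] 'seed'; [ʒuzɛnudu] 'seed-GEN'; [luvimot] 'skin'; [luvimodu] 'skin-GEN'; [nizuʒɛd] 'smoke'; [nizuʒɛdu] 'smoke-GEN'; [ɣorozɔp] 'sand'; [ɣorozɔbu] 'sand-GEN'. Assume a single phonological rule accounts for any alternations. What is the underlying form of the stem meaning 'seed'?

The stem for 'seed' ends in [t] in [ʒuzɛnut] but [d] in [ʒuzɛnudu].
Compare 'smoke', with invariant [d] in [nizuʒɛd] and [nizuʒɛdu]: an analysis with underlying /d/ and a rule producing [t] in isolation would wrongly predict alternation here too.
The underlying segment must be /t/; voiceless stops become voiced between vowels, yielding [d] there.

/ʒuzɛnut/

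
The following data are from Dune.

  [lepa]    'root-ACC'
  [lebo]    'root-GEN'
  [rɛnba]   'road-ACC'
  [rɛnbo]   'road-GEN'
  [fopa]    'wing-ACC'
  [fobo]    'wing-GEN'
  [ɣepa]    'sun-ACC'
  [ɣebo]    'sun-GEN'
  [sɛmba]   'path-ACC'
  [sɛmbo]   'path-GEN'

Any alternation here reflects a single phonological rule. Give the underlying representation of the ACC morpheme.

The ACC morpheme has two allomorphs, [-ba] and [-pa].
The GEN suffix, which begins with [b], is invariant after every stem; so [b] is not altered by any rule here.
So the underlying form is /-pa/, and voiceless stops become voiced after a nasal.

/-pa/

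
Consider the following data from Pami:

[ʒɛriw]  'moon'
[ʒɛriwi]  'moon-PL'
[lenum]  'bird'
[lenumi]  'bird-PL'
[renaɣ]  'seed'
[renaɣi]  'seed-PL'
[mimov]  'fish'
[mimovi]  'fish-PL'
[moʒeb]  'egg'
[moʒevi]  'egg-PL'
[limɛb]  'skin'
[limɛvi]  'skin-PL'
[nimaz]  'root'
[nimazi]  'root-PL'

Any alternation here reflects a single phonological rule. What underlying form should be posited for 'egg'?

/moʒeb/

The root 'egg' surfaces as [moʒeb] and [moʒevi], with a stem-final [b] ~ [v] alternation.
But 'fish' keeps [v] in both environments ([mimov], [mimovi]), so there is no rule changing /v/ to [b] in isolation.
So /b/ is underlying, and a rule of intervocalic spirantization — voiced stops become fricatives between vowels — gives [v].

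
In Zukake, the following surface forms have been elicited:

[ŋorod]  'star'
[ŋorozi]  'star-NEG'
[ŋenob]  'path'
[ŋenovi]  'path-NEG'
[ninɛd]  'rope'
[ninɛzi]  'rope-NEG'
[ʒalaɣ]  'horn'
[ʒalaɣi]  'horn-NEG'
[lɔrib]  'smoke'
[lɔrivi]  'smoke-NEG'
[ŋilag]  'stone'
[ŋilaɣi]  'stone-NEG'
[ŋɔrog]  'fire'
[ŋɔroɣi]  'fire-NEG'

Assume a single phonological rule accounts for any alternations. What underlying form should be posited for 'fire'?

The root 'fire' surfaces as [ŋɔrog] and [ŋɔroɣi], with a stem-final [g] ~ [ɣ] alternation.
But 'horn' keeps [ɣ] in both environments ([ʒalaɣ], [ʒalaɣi]), so there is no rule changing /ɣ/ to [g] in isolation.
Therefore /g/ is basic and [ɣ] is derived by intervocalic spirantization (voiced stops become fricatives between vowels).

/ŋɔrog/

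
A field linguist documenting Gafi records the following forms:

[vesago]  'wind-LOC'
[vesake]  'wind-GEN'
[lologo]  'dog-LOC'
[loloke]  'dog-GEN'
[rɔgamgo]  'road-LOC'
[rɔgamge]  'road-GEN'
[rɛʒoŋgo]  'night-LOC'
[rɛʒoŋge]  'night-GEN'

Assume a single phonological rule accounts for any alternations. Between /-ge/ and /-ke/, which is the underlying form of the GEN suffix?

The GEN suffix surfaces as [-ge] and [-ke], depending on the final segment of the stem.
By contrast the LOC suffix keeps its initial [g] throughout — that segment must be underlying.
So the underlying form is /-ke/, and voiceless stops become voiced after a nasal.

/-ke/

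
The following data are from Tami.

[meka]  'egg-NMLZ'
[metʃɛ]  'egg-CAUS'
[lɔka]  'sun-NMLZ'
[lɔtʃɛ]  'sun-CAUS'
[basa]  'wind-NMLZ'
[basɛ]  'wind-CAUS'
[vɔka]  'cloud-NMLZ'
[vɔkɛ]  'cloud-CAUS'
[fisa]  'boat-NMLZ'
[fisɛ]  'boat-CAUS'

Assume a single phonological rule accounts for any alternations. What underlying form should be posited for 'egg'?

/metʃ/

'egg' shows [k] ~ [tʃ] at the end of the stem ([meka] vs [metʃɛ]).
The stem 'cloud' ([vɔka], [vɔkɛ]) shows [k] unchanged in both environments, so [k] cannot be basic with [tʃ] derived before the CAUS suffix.
Therefore /tʃ/ is basic and [k] is derived by depalatalization (palato-alveolar /tʃ/ becomes [k] when no front vowel follows).
The underlying form of 'egg' is therefore /metʃ/.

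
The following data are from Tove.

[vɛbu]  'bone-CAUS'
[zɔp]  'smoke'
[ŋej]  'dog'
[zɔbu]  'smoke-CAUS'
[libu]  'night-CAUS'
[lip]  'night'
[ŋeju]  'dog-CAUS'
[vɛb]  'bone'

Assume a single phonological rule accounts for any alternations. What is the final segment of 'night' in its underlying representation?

'night' shows [b] ~ [p] at the end of the stem ([libu] vs [lip]).
The stem 'bone' ([vɛbu], [vɛb]) shows [b] unchanged in both environments, so [b] cannot be basic with [p] derived in isolation.
The underlying segment must be /p/; voiceless stops become voiced between vowels, yielding [b] there.

/p/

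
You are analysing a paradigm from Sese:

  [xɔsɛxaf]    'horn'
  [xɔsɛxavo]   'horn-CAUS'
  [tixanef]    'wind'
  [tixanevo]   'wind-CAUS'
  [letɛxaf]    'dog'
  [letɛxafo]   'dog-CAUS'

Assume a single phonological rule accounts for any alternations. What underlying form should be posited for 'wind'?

/tixanev/

In [tixanef] and [tixanevo] the final segment of 'wind' alternates: [f] ~ [v].
Compare 'dog', with invariant [f] in [letɛxaf] and [letɛxafo]: an analysis with underlying /f/ and a rule producing [v] before the CAUS suffix would wrongly predict alternation here too.
The alternation reflects word-final obstruent devoicing: voiced obstruents become voiceless word-finally. /v/ is underlying.
The underlying form of 'wind' is therefore /tixanev/.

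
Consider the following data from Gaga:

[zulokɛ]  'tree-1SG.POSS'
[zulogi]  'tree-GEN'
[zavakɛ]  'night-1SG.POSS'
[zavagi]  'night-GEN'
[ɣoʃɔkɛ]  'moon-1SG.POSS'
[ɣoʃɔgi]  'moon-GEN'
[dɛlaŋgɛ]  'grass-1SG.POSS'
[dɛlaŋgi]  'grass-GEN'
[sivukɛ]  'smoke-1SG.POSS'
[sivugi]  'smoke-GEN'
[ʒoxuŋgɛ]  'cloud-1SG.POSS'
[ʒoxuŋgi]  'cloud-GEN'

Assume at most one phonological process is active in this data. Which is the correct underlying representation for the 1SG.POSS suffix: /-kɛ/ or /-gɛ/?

/-kɛ/

The 1SG.POSS morpheme has two allomorphs, [-gɛ] and [-kɛ].
The GEN suffix, which begins with [g], is invariant after every stem; so [g] is not altered by any rule here.
The 1SG.POSS suffix is therefore /-kɛ/ underlyingly, with post-nasal voicing: voiceless stops become voiced after a nasal.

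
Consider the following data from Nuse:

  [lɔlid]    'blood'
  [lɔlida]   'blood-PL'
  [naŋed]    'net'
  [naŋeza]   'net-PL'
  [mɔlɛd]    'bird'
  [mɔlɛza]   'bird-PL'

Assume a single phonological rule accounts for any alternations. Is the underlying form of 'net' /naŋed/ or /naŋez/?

In [naŋed] and [naŋeza] the final segment of 'net' alternates: [d] ~ [z].
The stem 'blood' ([lɔlid], [lɔlida]) shows [d] unchanged in both environments, so [d] cannot be basic with [z] derived before the PL suffix.
The alternation reflects word-final hardening: voiced fricatives become stops word-finally. /z/ is underlying.

/naŋez/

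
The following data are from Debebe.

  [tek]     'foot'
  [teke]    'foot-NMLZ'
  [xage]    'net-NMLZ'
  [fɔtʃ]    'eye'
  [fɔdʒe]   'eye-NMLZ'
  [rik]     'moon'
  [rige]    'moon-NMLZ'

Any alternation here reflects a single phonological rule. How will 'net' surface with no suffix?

[xak]

The root 'moon' surfaces as [rik] and [rige], with a stem-final [k] ~ [g] alternation.
But 'foot' keeps [k] in both environments ([tek], [teke]), so there is no rule changing /k/ to [g] before the NMLZ suffix.
The alternation reflects word-final obstruent devoicing: voiced obstruents become voiceless word-finally. /g/ is underlying.
From [xage] the stem 'net' is /xag/; word-finally this yields [xak].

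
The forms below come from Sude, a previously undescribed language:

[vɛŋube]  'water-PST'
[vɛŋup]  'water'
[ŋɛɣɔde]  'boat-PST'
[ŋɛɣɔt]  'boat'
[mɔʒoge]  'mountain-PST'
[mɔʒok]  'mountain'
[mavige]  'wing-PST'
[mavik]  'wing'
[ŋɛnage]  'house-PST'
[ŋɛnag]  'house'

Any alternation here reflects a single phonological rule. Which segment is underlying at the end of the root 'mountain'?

/k/

In [mɔʒoge] and [mɔʒok] the final segment of 'mountain' alternates: [g] ~ [k].
Compare 'house', with invariant [g] in [ŋɛnage] and [ŋɛnag]: an analysis with underlying /g/ and a rule producing [k] in isolation would wrongly predict alternation here too.
The alternation reflects intervocalic voicing: voiceless stops become voiced between vowels. /k/ is underlying.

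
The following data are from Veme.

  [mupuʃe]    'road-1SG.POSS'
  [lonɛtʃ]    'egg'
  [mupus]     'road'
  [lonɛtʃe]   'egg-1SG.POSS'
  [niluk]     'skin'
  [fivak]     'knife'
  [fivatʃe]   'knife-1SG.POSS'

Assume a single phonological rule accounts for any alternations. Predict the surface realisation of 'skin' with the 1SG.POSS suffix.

The stem for 'knife' ends in [tʃ] in [fivatʃe] but [k] in [fivak].
But 'egg' keeps [tʃ] in both environments ([lonɛtʃe], [lonɛtʃ]), so there is no rule changing /tʃ/ to [k] in isolation.
Therefore /k/ is basic and [tʃ] is derived by palatalization before a front vowel (/k/ and /s/ become palato-alveolar [tʃ] and [ʃ] before a front vowel).
From [niluk] the stem 'skin' is /niluk/; before a front vowel this yields [nilutʃe].

[nilutʃe]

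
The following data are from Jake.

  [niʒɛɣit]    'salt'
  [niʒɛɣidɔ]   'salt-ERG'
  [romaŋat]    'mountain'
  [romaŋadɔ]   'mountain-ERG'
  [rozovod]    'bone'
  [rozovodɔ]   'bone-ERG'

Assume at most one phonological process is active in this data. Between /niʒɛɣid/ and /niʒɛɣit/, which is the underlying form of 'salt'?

In [niʒɛɣit] and [niʒɛɣidɔ] the final segment of 'salt' alternates: [t] ~ [d].
But 'bone' keeps [d] in both environments ([rozovod], [rozovodɔ]), so there is no rule changing /d/ to [t] in isolation.
The underlying segment must be /t/; voiceless stops become voiced between vowels, yielding [d] there.

/niʒɛɣit/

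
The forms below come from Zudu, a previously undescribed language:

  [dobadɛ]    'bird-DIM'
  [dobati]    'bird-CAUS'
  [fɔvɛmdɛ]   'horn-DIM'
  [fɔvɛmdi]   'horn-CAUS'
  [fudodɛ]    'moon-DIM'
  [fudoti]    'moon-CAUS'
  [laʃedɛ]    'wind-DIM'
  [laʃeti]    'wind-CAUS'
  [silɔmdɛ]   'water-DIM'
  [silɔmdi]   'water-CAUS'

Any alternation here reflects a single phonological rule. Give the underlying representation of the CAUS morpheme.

/-ti/

The CAUS morpheme has two allomorphs, [-di] and [-ti].
The DIM suffix, which begins with [d], is invariant after every stem; so [d] is not altered by any rule here.
The CAUS suffix is therefore /-ti/ underlyingly, with post-nasal voicing: voiceless stops become voiced after a nasal.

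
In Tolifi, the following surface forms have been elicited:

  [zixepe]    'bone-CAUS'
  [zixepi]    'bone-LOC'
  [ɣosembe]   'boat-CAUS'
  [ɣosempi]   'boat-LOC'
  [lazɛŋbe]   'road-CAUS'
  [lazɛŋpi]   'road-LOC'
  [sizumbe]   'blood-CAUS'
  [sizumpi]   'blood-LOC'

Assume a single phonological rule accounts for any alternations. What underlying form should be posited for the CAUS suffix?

/-be/

The CAUS suffix surfaces as [-be] and [-pe], depending on the final segment of the stem.
The LOC suffix, which begins with [p], is invariant after every stem; so [p] is not altered by any rule here.
So the underlying form is /-be/, and voiced stops become voiceless after a vowel.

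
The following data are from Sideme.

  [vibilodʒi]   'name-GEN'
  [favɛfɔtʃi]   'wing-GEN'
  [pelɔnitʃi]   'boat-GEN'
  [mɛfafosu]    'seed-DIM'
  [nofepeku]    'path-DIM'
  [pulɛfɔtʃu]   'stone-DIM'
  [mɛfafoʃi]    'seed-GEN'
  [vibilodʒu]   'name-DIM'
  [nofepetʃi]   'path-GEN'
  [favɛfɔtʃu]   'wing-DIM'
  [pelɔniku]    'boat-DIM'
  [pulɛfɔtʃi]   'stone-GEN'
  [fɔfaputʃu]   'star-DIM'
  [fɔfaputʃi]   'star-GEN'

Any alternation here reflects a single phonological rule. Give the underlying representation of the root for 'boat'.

In [pelɔnitʃi] and [pelɔniku] the final segment of 'boat' alternates: [tʃ] ~ [k].
Compare 'wing', with invariant [tʃ] in [favɛfɔtʃi] and [favɛfɔtʃu]: an analysis with underlying /tʃ/ and a rule producing [k] before the DIM suffix would wrongly predict alternation here too.
The underlying segment must be /k/; /k/ and /s/ become palato-alveolar [tʃ] and [ʃ] before a front vowel, yielding [tʃ] there.
The underlying form of 'boat' is therefore /pelɔnik/.

/pelɔnik/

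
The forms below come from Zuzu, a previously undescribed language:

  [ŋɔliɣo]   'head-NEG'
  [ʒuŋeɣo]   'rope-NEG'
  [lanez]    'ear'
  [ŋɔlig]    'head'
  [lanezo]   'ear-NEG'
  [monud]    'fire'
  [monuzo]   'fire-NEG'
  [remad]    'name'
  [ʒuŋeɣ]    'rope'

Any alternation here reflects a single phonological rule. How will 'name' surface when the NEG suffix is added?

[remazo]

The root 'fire' surfaces as [monuzo] and [monud], with a stem-final [z] ~ [d] alternation.
The stem 'ear' ([lanezo], [lanez]) shows [z] unchanged in both environments, so [z] cannot be basic with [d] derived in isolation.
Therefore /d/ is basic and [z] is derived by intervocalic spirantization (voiced stops become fricatives between vowels).
The one attested form of 'name', [remad], shows underlying /remad/. Applying the same rule between vowels gives [remazo].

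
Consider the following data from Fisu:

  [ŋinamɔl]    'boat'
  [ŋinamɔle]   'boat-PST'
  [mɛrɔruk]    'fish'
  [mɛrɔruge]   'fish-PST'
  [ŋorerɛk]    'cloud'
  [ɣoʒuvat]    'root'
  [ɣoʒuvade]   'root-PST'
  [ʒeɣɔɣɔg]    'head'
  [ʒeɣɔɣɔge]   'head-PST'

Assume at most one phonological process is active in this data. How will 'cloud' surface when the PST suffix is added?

[ŋorerɛge]

The root 'fish' surfaces as [mɛrɔruk] and [mɛrɔruge], with a stem-final [k] ~ [g] alternation.
The stem 'head' ([ʒeɣɔɣɔg], [ʒeɣɔɣɔge]) shows [g] unchanged in both environments, so [g] cannot be basic with [k] derived in isolation.
The underlying segment must be /k/; voiceless stops become voiced between vowels, yielding [g] there.
The one attested form of 'cloud', [ŋorerɛk], shows underlying /ŋorerɛk/. Applying the same rule between vowels gives [ŋorerɛge].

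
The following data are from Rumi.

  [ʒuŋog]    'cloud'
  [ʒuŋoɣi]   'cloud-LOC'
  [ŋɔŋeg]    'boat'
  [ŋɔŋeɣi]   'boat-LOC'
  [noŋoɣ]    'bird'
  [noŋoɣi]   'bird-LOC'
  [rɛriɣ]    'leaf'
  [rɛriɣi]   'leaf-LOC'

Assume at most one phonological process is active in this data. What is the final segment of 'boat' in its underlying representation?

/g/

The stem for 'boat' ends in [g] in [ŋɔŋeg] but [ɣ] in [ŋɔŋeɣi].
But 'bird' keeps [ɣ] in both environments ([noŋoɣ], [noŋoɣi]), so there is no rule changing /ɣ/ to [g] in isolation.
So /g/ is underlying, and a rule of intervocalic spirantization — voiced stops become fricatives between vowels — gives [ɣ].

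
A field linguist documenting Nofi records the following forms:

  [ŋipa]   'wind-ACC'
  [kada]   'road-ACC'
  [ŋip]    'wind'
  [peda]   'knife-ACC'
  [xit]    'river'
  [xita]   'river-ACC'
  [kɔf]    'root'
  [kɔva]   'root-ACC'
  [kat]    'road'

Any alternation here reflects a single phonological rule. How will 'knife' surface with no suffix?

In [kada] and [kat] the final segment of 'road' alternates: [d] ~ [t].
But 'river' keeps [t] in both environments ([xita], [xit]), so there is no rule changing /t/ to [d] before the ACC suffix.
The alternation reflects word-final obstruent devoicing: voiced obstruents become voiceless word-finally. /d/ is underlying.
From [peda] the stem 'knife' is /ped/; word-finally this yields [pet].

[pet]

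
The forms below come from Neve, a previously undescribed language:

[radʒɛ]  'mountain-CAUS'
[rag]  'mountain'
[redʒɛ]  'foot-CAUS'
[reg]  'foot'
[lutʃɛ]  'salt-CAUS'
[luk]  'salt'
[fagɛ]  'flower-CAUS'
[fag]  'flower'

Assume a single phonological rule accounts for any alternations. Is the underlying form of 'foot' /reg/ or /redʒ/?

/redʒ/

The root 'foot' surfaces as [redʒɛ] and [reg], with a stem-final [dʒ] ~ [g] alternation.
The stem 'flower' ([fagɛ], [fag]) shows [g] unchanged in both environments, so [g] cannot be basic with [dʒ] derived before the CAUS suffix.
Therefore /dʒ/ is basic and [g] is derived by depalatalization (palato-alveolar /tʃ/ and /dʒ/ become [k] and [g] when no front vowel follows).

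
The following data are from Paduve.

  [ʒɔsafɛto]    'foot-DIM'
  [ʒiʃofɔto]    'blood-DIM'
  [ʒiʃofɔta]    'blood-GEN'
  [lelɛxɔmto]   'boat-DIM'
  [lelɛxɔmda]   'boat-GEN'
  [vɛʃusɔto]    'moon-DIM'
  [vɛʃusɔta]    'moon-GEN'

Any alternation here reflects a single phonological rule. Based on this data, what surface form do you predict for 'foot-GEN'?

[ʒɔsafɛta]

The GEN morpheme has two allomorphs, [-da] and [-ta].
The DIM suffix, which begins with [t], is invariant after every stem; so [t] is not altered by any rule here.
So the underlying form is /-da/, and voiced stops become voiceless after a vowel.
After 'foot', which ends in a vowel, the suffix surfaces as [-ta], giving [ʒɔsafɛta].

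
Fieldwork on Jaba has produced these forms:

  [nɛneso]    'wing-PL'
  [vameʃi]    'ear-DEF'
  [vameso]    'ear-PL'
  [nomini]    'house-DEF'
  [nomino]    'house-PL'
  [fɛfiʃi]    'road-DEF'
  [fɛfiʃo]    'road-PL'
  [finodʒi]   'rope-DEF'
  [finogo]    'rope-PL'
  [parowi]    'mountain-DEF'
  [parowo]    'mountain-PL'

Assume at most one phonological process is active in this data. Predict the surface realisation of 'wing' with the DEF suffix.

In [vameʃi] and [vameso] the final segment of 'ear' alternates: [ʃ] ~ [s].
Compare 'road', with invariant [ʃ] in [fɛfiʃi] and [fɛfiʃo]: an analysis with underlying /ʃ/ and a rule producing [s] before the PL suffix would wrongly predict alternation here too.
So /s/ is underlying, and a rule of palatalization before a front vowel — /g/ and /s/ become palato-alveolar [dʒ] and [ʃ] before a front vowel — gives [ʃ].
The one attested form of 'wing', [nɛneso], shows underlying /nɛnes/. Applying the same rule before a front vowel gives [nɛneʃi].

[nɛneʃi]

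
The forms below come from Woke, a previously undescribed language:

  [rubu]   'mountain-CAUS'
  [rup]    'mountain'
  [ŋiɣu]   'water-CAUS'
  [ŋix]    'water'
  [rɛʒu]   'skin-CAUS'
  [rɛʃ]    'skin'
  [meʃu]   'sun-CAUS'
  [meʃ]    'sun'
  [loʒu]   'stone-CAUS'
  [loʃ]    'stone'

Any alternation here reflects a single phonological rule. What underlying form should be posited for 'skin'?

/rɛʒ/

'skin' shows [ʒ] ~ [ʃ] at the end of the stem ([rɛʒu] vs [rɛʃ]).
The stem 'sun' ([meʃu], [meʃ]) shows [ʃ] unchanged in both environments, so [ʃ] cannot be basic with [ʒ] derived before the CAUS suffix.
The alternation reflects word-final obstruent devoicing: voiced obstruents become voiceless word-finally. /ʒ/ is underlying.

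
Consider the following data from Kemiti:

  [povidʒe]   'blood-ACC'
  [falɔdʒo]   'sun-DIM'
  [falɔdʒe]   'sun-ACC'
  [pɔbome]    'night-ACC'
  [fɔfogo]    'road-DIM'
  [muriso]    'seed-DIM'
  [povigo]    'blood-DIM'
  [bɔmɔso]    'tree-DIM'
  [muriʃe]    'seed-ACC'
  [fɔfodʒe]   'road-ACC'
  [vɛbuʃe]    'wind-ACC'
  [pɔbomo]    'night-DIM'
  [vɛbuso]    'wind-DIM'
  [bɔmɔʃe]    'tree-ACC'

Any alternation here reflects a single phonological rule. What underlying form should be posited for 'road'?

/fɔfog/

'road' shows [g] ~ [dʒ] at the end of the stem ([fɔfogo] vs [fɔfodʒe]).
If /dʒ/ were underlying and a rule turned it into [g] before the DIM suffix, 'sun' would also alternate; but it has [dʒ] in both [falɔdʒo] and [falɔdʒe].
So /g/ is underlying, and a rule of palatalization before a front vowel — /g/ and /s/ become palato-alveolar [dʒ] and [ʃ] before a front vowel — gives [dʒ].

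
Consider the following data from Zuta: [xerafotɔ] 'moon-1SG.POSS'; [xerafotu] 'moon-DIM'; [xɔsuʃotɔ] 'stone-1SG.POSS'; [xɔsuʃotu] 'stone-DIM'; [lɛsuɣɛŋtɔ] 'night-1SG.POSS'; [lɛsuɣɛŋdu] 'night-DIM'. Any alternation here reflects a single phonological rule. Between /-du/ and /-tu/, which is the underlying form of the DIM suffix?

The DIM suffix surfaces as [-du] and [-tu], depending on the final segment of the stem.
The 1SG.POSS suffix, which begins with [t], is invariant after every stem; so [t] is not altered by any rule here.
The DIM suffix is therefore /-du/ underlyingly, with post-vocalic devoicing: voiced stops become voiceless after a vowel.

/-du/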